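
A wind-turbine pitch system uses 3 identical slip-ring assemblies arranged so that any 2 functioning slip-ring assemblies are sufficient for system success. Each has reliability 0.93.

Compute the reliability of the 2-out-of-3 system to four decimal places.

R = Σ_{i=2}^{3} C(3,i) p^i (1−p)^{3−i} with p = 0.93
C(3,2)·0.93^2·0.07^1 = 0.181629
C(3,3)·0.93^3·0.07^0 = 0.804357
Sum = 0.9860

0.9860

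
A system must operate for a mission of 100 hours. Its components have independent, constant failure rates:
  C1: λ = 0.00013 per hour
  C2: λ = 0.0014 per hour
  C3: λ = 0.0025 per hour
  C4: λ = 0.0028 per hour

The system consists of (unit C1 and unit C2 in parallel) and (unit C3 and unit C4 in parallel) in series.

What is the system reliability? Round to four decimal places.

R(C1) = exp(−0.00013 × 100) = 0.987084
R(C2) = exp(−0.0014 × 100) = 0.869358
R(C3) = exp(−0.0025 × 100) = 0.778801
R(C4) = exp(−0.0028 × 100) = 0.755784
Parallel (C1 and C2): 1 − (1 − 0.987084)(1 − 0.869358) = 0.998313
Parallel (C3 and C4): 1 − (1 − 0.778801)(1 − 0.755784) = 0.945980
Series ([0.998313] and [0.945980]): 0.998313 × 0.945980 = 0.9444

0.9444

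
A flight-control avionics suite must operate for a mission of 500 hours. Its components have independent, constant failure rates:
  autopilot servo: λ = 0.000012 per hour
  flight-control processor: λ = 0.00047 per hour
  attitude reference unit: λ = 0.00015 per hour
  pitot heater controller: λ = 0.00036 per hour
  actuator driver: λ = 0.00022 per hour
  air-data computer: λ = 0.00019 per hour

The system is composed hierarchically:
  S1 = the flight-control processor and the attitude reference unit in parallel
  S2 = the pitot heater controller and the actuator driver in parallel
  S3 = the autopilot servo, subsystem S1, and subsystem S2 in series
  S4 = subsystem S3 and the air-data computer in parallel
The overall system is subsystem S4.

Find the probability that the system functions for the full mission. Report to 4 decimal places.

R(autopilot servo) = exp(−0.000012 × 500) = 0.994018
R(flight-control processor) = exp(−0.00047 × 500) = 0.790571
R(attitude reference unit) = exp(−0.00015 × 500) = 0.927743
R(pitot heater controller) = exp(−0.00036 × 500) = 0.835270
R(actuator driver) = exp(−0.00022 × 500) = 0.895834
R(air-data computer) = exp(−0.00019 × 500) = 0.909373
Parallel (flight-control processor and attitude reference unit): 1 − (1 − 0.790571)(1 − 0.927743) = 0.984867
Parallel (pitot heater controller and actuator driver): 1 − (1 − 0.835270)(1 − 0.895834) = 0.982841
Series (autopilot servo, [0.984867], and [0.982841]): 0.994018 × 0.984867 × 0.982841 = 0.962177
Parallel ([0.962177] and air-data computer): 1 − (1 − 0.962177)(1 − 0.909373) = 0.9966

0.9966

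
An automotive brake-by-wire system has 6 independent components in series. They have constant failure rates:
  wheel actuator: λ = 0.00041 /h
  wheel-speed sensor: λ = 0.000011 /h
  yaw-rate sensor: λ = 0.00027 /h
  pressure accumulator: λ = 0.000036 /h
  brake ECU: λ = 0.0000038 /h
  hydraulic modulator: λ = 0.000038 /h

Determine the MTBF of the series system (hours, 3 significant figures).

1300

Series of exponential components: λ_sys = Σ λ_i
λ_sys = 0.00041 + 0.000011 + 0.00027 + 0.000036 + 0.0000038 + 0.000038 = 7.6880e-04 /h
MTBF = 1 / λ_sys = 1300 h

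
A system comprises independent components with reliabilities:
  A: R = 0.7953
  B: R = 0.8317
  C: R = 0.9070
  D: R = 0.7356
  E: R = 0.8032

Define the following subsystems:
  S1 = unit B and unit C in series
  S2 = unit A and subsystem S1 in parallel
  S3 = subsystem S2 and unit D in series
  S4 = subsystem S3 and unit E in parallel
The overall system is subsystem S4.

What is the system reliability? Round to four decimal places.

0.9407

Series (B and C): 0.831700 × 0.907000 = 0.754352
Parallel (A and [0.754352]): 1 − (1 − 0.795300)(1 − 0.754352) = 0.949716
Series ([0.949716] and D): 0.949716 × 0.735600 = 0.698611
Parallel ([0.698611] and E): 1 − (1 − 0.698611)(1 − 0.803200) = 0.9407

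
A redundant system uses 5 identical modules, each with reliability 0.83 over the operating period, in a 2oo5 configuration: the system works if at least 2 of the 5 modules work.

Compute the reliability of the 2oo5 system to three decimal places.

R = Σ_{i=2}^{5} C(5,i) p^i (1−p)^{5−i} with p = 0.83
C(5,2)·0.83^2·0.17^3 = 0.03385
C(5,3)·0.83^3·0.17^2 = 0.16525
C(5,4)·0.83^4·0.17^1 = 0.40340
C(5,5)·0.83^5·0.17^0 = 0.39390
Sum = 0.996

0.996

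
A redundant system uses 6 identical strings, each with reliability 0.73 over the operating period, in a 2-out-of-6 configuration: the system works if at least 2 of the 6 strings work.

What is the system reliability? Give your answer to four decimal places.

0.9933

R = Σ_{i=2}^{6} C(6,i) p^i (1−p)^{6−i} with p = 0.73
C(6,2)·0.73^2·0.27^4 = 0.042481
C(6,3)·0.73^3·0.27^3 = 0.153140
C(6,4)·0.73^4·0.27^2 = 0.310535
C(6,5)·0.73^5·0.27^1 = 0.335838
C(6,6)·0.73^6·0.27^0 = 0.151334
Sum = 0.9933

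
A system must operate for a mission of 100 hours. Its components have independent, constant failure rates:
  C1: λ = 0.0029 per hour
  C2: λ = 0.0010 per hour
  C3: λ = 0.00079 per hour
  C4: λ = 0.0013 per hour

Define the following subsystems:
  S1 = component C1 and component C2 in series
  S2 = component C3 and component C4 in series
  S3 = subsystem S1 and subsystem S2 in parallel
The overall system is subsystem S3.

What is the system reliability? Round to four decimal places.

0.9391

R(C1) = exp(−0.0029 × 100) = 0.748264
R(C2) = exp(−0.0010 × 100) = 0.904837
R(C3) = exp(−0.00079 × 100) = 0.924040
R(C4) = exp(−0.0013 × 100) = 0.878095
Series (C1 and C2): 0.748264 × 0.904837 = 0.677057
Series (C3 and C4): 0.924040 × 0.878095 = 0.811395
Parallel ([0.677057] and [0.811395]): 1 − (1 − 0.677057)(1 − 0.811395) = 0.9391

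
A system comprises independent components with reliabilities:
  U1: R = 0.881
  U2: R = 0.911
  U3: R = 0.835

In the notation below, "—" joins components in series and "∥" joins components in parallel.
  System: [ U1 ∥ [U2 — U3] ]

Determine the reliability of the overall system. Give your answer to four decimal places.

0.9715

Series (U2 and U3): 0.911000 × 0.835000 = 0.760685
Parallel (U1 and [0.760685]): 1 − (1 − 0.881000)(1 − 0.760685) = 0.9715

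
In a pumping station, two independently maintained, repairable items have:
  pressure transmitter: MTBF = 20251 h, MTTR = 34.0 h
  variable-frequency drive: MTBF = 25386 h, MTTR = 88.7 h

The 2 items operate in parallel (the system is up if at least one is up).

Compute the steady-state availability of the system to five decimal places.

A(pressure transmitter) = MTBF/(MTBF+MTTR) = 20251/(20251+34.0) = 0.998324
A(variable-frequency drive) = MTBF/(MTBF+MTTR) = 25386/(25386+88.7) = 0.996518
Parallel availability: 1 − (1 − 0.998324)(1 − 0.996518) = 0.99999

0.99999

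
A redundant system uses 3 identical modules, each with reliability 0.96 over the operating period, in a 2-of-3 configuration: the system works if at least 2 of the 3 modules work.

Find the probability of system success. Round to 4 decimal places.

R = Σ_{i=2}^{3} C(3,i) p^i (1−p)^{3−i} with p = 0.96
C(3,2)·0.96^2·0.04^1 = 0.110592
C(3,3)·0.96^3·0.04^0 = 0.884736
Sum = 0.9953

0.9953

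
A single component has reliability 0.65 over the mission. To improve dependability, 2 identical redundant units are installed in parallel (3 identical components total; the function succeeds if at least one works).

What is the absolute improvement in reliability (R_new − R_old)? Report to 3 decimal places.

0.307

R_before = 0.65
R_after = 1 − (1 − 0.65)^3 = 0.957
ΔR = 0.957 − 0.65 = 0.307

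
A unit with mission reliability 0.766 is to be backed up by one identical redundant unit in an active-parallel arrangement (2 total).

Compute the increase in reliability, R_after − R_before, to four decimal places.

0.1792

R_before = 0.766
R_after = 1 − (1 − 0.766)^2 = 0.9452
ΔR = 0.9452 − 0.766 = 0.1792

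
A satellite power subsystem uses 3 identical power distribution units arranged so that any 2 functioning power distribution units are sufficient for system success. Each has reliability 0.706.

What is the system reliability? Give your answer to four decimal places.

0.7915

R = Σ_{i=2}^{3} C(3,i) p^i (1−p)^{3−i} with p = 0.706
C(3,2)·0.706^2·0.294^1 = 0.439621
C(3,3)·0.706^3·0.294^0 = 0.351896
Sum = 0.7915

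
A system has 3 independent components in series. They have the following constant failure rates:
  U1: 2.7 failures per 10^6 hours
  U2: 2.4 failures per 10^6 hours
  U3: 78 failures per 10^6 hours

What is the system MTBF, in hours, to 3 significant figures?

12000

Series of exponential components: λ_sys = Σ λ_i
λ_sys = 0.0000027 + 0.0000024 + 0.000078 = 8.3100e-05 /h
MTBF = 1 / λ_sys = 12000 h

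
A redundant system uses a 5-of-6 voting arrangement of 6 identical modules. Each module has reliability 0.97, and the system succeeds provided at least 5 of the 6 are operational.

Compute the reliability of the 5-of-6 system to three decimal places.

0.988

R = Σ_{i=5}^{6} C(6,i) p^i (1−p)^{6−i} with p = 0.97
C(6,5)·0.97^5·0.03^1 = 0.15457
C(6,6)·0.97^6·0.03^0 = 0.83297
Sum = 0.988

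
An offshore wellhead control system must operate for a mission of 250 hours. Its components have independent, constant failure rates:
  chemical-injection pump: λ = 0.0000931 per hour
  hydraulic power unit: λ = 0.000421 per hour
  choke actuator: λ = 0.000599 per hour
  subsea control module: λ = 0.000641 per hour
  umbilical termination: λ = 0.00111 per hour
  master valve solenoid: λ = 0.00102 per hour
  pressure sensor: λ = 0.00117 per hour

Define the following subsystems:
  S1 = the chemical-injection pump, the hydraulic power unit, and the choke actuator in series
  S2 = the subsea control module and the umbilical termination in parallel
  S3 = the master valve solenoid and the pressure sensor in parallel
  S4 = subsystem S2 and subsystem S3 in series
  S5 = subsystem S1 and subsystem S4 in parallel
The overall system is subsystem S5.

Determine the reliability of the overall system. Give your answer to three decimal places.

R(chemical-injection pump) = exp(−0.0000931 × 250) = 0.97699
R(hydraulic power unit) = exp(−0.000421 × 250) = 0.90010
R(choke actuator) = exp(−0.000599 × 250) = 0.86092
R(subsea control module) = exp(−0.000641 × 250) = 0.85193
R(umbilical termination) = exp(−0.00111 × 250) = 0.75768
R(master valve solenoid) = exp(−0.00102 × 250) = 0.77492
R(pressure sensor) = exp(−0.00117 × 250) = 0.74640
Series (chemical-injection pump, hydraulic power unit, and choke actuator): 0.97699 × 0.90010 × 0.86092 = 0.75708
Parallel (subsea control module and umbilical termination): 1 − (1 − 0.85193)(1 − 0.75768) = 0.96412
Parallel (master valve solenoid and pressure sensor): 1 − (1 − 0.77492)(1 − 0.74640) = 0.94292
Series ([0.96412] and [0.94292]): 0.96412 × 0.94292 = 0.90909
Parallel ([0.75708] and [0.90909]): 1 − (1 − 0.75708)(1 − 0.90909) = 0.978

0.978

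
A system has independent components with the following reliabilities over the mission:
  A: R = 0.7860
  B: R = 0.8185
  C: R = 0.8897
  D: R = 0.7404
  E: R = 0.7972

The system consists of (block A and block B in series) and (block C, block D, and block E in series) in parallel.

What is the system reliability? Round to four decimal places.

Series (A and B): 0.786000 × 0.818500 = 0.643341
Series (C, D, and E): 0.889700 × 0.740400 × 0.797200 = 0.525143
Parallel ([0.643341] and [0.525143]): 1 − (1 − 0.643341)(1 − 0.525143) = 0.8306

0.8306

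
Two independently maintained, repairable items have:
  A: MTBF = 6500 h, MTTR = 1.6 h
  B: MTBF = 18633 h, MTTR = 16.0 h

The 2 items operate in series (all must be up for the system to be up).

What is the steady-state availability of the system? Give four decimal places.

0.9989

A(A) = MTBF/(MTBF+MTTR) = 6500/(6500+1.6) = 0.999754
A(B) = MTBF/(MTBF+MTTR) = 18633/(18633+16.0) = 0.999142
Series availability: 0.999754 × 0.999142 = 0.9989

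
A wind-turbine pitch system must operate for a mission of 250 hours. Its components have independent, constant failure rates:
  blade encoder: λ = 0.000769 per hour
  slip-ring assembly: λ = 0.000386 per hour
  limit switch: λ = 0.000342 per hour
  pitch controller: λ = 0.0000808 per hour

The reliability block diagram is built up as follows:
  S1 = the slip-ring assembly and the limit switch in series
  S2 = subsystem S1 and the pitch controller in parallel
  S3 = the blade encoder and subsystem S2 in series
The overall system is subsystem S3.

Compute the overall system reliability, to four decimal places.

0.8224

R(blade encoder) = exp(−0.000769 × 250) = 0.825101
R(slip-ring assembly) = exp(−0.000386 × 250) = 0.908010
R(limit switch) = exp(−0.000342 × 250) = 0.918053
R(pitch controller) = exp(−0.0000808 × 250) = 0.980003
Series (slip-ring assembly and limit switch): 0.908010 × 0.918053 = 0.833601
Parallel ([0.833601] and pitch controller): 1 − (1 − 0.833601)(1 − 0.980003) = 0.996673
Series (blade encoder and [0.996673]): 0.825101 × 0.996673 = 0.8224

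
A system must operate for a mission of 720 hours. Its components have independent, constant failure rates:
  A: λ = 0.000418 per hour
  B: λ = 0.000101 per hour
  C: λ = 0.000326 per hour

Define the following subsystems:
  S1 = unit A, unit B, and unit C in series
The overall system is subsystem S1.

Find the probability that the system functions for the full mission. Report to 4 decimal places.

0.5442

R(A) = exp(−0.000418 × 720) = 0.740107
R(B) = exp(−0.000101 × 720) = 0.929861
R(C) = exp(−0.000326 × 720) = 0.790792
Series (A, B, and C): 0.740107 × 0.929861 × 0.790792 = 0.5442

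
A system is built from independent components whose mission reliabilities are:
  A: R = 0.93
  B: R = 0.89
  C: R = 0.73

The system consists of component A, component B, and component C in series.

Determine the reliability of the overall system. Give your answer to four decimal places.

Series (A, B, and C): 0.930000 × 0.890000 × 0.730000 = 0.6042

0.6042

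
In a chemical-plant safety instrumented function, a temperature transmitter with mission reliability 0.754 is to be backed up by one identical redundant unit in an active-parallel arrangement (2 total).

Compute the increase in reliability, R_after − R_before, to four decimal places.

R_before = 0.754
R_after = 1 − (1 − 0.754)^2 = 0.9395
ΔR = 0.9395 − 0.754 = 0.1855

0.1855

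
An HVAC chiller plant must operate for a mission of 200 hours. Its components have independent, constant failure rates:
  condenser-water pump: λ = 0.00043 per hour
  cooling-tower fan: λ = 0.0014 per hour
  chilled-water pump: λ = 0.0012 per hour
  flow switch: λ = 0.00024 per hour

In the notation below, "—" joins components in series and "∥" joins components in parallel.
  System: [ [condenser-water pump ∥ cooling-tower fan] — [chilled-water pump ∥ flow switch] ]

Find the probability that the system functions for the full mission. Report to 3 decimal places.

R(condenser-water pump) = exp(−0.00043 × 200) = 0.91759
R(cooling-tower fan) = exp(−0.0014 × 200) = 0.75578
R(chilled-water pump) = exp(−0.0012 × 200) = 0.78663
R(flow switch) = exp(−0.00024 × 200) = 0.95313
Parallel (condenser-water pump and cooling-tower fan): 1 − (1 − 0.91759)(1 − 0.75578) = 0.97987
Parallel (chilled-water pump and flow switch): 1 − (1 − 0.78663)(1 − 0.95313) = 0.99000
Series ([0.97987] and [0.99000]): 0.97987 × 0.99000 = 0.970

0.970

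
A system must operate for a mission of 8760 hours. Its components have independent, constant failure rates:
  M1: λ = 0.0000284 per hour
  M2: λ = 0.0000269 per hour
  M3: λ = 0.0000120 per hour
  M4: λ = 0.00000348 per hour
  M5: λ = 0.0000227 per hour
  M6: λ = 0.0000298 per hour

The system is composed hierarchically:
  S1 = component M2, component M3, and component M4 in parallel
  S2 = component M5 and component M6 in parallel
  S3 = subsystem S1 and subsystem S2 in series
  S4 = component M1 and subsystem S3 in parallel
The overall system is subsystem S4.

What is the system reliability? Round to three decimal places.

R(M1) = exp(−0.0000284 × 8760) = 0.77975
R(M2) = exp(−0.0000269 × 8760) = 0.79006
R(M3) = exp(−0.0000120 × 8760) = 0.90022
R(M4) = exp(−0.00000348 × 8760) = 0.96998
R(M5) = exp(−0.0000227 × 8760) = 0.81967
R(M6) = exp(−0.0000298 × 8760) = 0.77024
Parallel (M2, M3, and M4): 1 − (1 − 0.79006)(1 − 0.90022)(1 − 0.96998) = 0.99937
Parallel (M5 and M6): 1 − (1 − 0.81967)(1 − 0.77024) = 0.95857
Series ([0.99937] and [0.95857]): 0.99937 × 0.95857 = 0.95797
Parallel (M1 and [0.95797]): 1 − (1 − 0.77975)(1 − 0.95797) = 0.991

0.991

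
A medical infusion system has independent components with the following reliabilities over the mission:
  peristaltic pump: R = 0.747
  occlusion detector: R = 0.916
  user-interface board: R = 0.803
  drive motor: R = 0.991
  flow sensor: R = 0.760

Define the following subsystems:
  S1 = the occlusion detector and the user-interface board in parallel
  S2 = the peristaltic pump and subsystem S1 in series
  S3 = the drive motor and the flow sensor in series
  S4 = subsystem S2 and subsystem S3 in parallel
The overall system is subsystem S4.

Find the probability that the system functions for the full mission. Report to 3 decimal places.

0.934

Parallel (occlusion detector and user-interface board): 1 − (1 − 0.91600)(1 − 0.80300) = 0.98345
Series (peristaltic pump and [0.98345]): 0.74700 × 0.98345 = 0.73464
Series (drive motor and flow sensor): 0.99100 × 0.76000 = 0.75316
Parallel ([0.73464] and [0.75316]): 1 − (1 − 0.73464)(1 − 0.75316) = 0.934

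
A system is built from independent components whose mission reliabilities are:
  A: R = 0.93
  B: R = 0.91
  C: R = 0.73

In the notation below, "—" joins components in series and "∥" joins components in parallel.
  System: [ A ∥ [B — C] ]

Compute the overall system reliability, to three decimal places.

Series (B and C): 0.91000 × 0.73000 = 0.66430
Parallel (A and [0.66430]): 1 − (1 − 0.93000)(1 − 0.66430) = 0.977

0.977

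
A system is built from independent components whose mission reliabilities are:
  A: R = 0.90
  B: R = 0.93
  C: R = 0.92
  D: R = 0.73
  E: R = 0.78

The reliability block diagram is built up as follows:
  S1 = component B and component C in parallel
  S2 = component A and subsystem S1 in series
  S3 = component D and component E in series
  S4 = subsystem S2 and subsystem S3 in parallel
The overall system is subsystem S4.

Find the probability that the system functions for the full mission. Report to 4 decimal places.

Parallel (B and C): 1 − (1 − 0.930000)(1 − 0.920000) = 0.994400
Series (A and [0.994400]): 0.900000 × 0.994400 = 0.894960
Series (D and E): 0.730000 × 0.780000 = 0.569400
Parallel ([0.894960] and [0.569400]): 1 − (1 − 0.894960)(1 − 0.569400) = 0.9548

0.9548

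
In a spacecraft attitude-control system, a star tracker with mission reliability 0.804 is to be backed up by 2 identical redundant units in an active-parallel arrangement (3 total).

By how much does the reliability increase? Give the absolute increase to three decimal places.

R_before = 0.804
R_after = 1 − (1 − 0.804)^3 = 0.992
ΔR = 0.992 − 0.804 = 0.188

0.188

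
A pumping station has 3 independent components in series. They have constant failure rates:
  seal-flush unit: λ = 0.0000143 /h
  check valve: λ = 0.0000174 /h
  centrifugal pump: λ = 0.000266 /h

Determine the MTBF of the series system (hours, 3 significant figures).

3360

Series of exponential components: λ_sys = Σ λ_i
λ_sys = 0.0000143 + 0.0000174 + 0.000266 = 2.9770e-04 /h
MTBF = 1 / λ_sys = 3360 h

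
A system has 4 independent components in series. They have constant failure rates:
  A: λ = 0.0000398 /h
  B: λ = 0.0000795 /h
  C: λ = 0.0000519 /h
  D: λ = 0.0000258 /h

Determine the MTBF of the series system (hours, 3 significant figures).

Series of exponential components: λ_sys = Σ λ_i
λ_sys = 0.0000398 + 0.0000795 + 0.0000519 + 0.0000258 = 1.9700e-04 /h
MTBF = 1 / λ_sys = 5080 h

5080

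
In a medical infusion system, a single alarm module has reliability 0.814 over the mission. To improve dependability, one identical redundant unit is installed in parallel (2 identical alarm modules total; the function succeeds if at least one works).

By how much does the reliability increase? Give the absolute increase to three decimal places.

R_before = 0.814
R_after = 1 − (1 − 0.814)^2 = 0.965
ΔR = 0.965 − 0.814 = 0.151

0.151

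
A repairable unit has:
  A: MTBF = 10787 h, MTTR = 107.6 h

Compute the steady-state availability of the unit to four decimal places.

0.9901

A(A) = MTBF/(MTBF+MTTR) = 10787/(10787+107.6) = 0.9901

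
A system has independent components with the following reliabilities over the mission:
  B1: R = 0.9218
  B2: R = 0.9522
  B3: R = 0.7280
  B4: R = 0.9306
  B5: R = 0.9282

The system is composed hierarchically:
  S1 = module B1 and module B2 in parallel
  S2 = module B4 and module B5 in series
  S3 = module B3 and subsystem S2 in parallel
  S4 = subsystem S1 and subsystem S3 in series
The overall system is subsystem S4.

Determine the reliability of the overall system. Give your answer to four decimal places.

0.9593

Parallel (B1 and B2): 1 − (1 − 0.921800)(1 − 0.952200) = 0.996262
Series (B4 and B5): 0.930600 × 0.928200 = 0.863783
Parallel (B3 and [0.863783]): 1 − (1 − 0.728000)(1 − 0.863783) = 0.962949
Series ([0.996262] and [0.962949]): 0.996262 × 0.962949 = 0.9593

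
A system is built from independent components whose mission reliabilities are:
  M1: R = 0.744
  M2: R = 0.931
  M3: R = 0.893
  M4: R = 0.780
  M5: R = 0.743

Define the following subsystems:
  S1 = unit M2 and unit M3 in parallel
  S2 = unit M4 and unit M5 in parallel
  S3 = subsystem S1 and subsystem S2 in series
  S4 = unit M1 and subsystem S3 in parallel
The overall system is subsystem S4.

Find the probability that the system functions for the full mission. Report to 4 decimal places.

0.9837

Parallel (M2 and M3): 1 − (1 − 0.931000)(1 − 0.893000) = 0.992617
Parallel (M4 and M5): 1 − (1 − 0.780000)(1 − 0.743000) = 0.943460
Series ([0.992617] and [0.943460]): 0.992617 × 0.943460 = 0.936494
Parallel (M1 and [0.936494]): 1 − (1 − 0.744000)(1 − 0.936494) = 0.9837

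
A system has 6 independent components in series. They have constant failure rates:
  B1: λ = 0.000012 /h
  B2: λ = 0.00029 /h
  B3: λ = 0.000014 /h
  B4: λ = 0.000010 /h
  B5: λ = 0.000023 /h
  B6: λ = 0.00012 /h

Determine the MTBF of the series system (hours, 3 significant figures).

Series of exponential components: λ_sys = Σ λ_i
λ_sys = 0.000012 + 0.00029 + 0.000014 + 0.000010 + 0.000023 + 0.00012 = 4.6900e-04 /h
MTBF = 1 / λ_sys = 2130 h

2130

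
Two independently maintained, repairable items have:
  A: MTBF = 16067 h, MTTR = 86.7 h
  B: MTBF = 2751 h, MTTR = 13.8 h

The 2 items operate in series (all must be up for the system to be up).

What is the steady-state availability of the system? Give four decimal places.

A(A) = MTBF/(MTBF+MTTR) = 16067/(16067+86.7) = 0.994633
A(B) = MTBF/(MTBF+MTTR) = 2751/(2751+13.8) = 0.995009
Series availability: 0.994633 × 0.995009 = 0.9897

0.9897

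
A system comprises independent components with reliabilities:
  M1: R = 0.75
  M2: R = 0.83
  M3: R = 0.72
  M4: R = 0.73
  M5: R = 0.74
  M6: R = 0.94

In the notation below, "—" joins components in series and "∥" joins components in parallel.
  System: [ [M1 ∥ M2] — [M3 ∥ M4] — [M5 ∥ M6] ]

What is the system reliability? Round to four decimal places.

0.8713

Parallel (M1 and M2): 1 − (1 − 0.750000)(1 − 0.830000) = 0.957500
Parallel (M3 and M4): 1 − (1 − 0.720000)(1 − 0.730000) = 0.924400
Parallel (M5 and M6): 1 − (1 − 0.740000)(1 − 0.940000) = 0.984400
Series ([0.957500], [0.924400], and [0.984400]): 0.957500 × 0.924400 × 0.984400 = 0.8713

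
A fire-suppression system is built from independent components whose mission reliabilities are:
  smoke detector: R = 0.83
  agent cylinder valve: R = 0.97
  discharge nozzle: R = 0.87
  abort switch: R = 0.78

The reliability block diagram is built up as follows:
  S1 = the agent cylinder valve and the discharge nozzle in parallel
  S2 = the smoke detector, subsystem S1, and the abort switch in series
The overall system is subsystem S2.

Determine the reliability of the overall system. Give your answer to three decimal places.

0.645

Parallel (agent cylinder valve and discharge nozzle): 1 − (1 − 0.97000)(1 − 0.87000) = 0.99610
Series (smoke detector, [0.99610], and abort switch): 0.83000 × 0.99610 × 0.78000 = 0.645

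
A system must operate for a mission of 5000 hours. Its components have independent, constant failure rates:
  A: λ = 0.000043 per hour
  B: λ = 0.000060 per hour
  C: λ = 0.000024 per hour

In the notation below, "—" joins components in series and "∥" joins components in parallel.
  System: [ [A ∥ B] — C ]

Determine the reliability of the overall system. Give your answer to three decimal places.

0.842

R(A) = exp(−0.000043 × 5000) = 0.80654
R(B) = exp(−0.000060 × 5000) = 0.74082
R(C) = exp(−0.000024 × 5000) = 0.88692
Parallel (A and B): 1 − (1 − 0.80654)(1 − 0.74082) = 0.94986
Series ([0.94986] and C): 0.94986 × 0.88692 = 0.842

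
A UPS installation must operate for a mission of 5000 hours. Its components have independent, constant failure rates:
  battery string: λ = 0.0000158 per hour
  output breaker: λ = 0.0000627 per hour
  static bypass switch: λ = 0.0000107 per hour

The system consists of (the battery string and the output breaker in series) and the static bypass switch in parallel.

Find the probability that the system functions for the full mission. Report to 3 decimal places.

R(battery string) = exp(−0.0000158 × 5000) = 0.92404
R(output breaker) = exp(−0.0000627 × 5000) = 0.73088
R(static bypass switch) = exp(−0.0000107 × 5000) = 0.94791
Series (battery string and output breaker): 0.92404 × 0.73088 = 0.67536
Parallel ([0.67536] and static bypass switch): 1 − (1 − 0.67536)(1 − 0.94791) = 0.983

0.983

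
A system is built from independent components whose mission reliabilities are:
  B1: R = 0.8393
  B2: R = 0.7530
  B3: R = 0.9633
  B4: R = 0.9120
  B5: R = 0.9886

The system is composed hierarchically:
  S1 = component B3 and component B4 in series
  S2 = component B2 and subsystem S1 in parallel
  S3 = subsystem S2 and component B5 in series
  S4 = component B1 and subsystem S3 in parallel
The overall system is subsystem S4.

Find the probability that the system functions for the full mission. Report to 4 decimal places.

0.9934

Series (B3 and B4): 0.963300 × 0.912000 = 0.878530
Parallel (B2 and [0.878530]): 1 − (1 − 0.753000)(1 − 0.878530) = 0.969997
Series ([0.969997] and B5): 0.969997 × 0.988600 = 0.958939
Parallel (B1 and [0.958939]): 1 − (1 − 0.839300)(1 − 0.958939) = 0.9934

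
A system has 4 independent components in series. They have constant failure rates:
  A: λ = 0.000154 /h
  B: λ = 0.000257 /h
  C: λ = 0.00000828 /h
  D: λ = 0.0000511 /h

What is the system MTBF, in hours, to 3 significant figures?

Series of exponential components: λ_sys = Σ λ_i
λ_sys = 0.000154 + 0.000257 + 0.00000828 + 0.0000511 = 4.7038e-04 /h
MTBF = 1 / λ_sys = 2130 h

2130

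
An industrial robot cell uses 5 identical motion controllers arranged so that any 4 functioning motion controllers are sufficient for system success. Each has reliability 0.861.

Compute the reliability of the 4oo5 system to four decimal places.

R = Σ_{i=4}^{5} C(5,i) p^i (1−p)^{5−i} with p = 0.861
C(5,4)·0.861^4·0.139^1 = 0.381942
C(5,5)·0.861^5·0.139^0 = 0.473168
Sum = 0.8551

0.8551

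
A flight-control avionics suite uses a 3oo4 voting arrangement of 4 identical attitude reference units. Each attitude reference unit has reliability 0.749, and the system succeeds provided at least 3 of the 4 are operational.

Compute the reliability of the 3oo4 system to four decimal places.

0.7366

R = Σ_{i=3}^{4} C(4,i) p^i (1−p)^{4−i} with p = 0.749
C(4,3)·0.749^3·0.251^1 = 0.421871
C(4,4)·0.749^4·0.251^0 = 0.314722
Sum = 0.7366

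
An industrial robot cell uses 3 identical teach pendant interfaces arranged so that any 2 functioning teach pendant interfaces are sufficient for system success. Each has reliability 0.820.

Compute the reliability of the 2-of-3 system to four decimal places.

R = Σ_{i=2}^{3} C(3,i) p^i (1−p)^{3−i} with p = 0.820
C(3,2)·0.820^2·0.180^1 = 0.363096
C(3,3)·0.820^3·0.180^0 = 0.551368
Sum = 0.9145

0.9145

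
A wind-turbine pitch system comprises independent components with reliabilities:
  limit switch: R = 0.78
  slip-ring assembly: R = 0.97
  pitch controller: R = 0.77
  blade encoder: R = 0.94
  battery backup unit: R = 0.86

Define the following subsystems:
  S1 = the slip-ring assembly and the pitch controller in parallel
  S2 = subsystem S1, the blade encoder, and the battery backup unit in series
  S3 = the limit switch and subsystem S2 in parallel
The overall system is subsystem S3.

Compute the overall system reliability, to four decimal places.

0.9566

Parallel (slip-ring assembly and pitch controller): 1 − (1 − 0.970000)(1 − 0.770000) = 0.993100
Series ([0.993100], blade encoder, and battery backup unit): 0.993100 × 0.940000 × 0.860000 = 0.802822
Parallel (limit switch and [0.802822]): 1 − (1 − 0.780000)(1 − 0.802822) = 0.9566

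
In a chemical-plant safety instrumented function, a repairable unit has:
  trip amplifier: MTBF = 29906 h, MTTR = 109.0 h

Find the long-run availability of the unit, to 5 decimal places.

0.99637

A(trip amplifier) = MTBF/(MTBF+MTTR) = 29906/(29906+109.0) = 0.99637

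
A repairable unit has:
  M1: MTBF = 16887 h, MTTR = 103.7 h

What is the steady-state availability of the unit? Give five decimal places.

0.99390

A(M1) = MTBF/(MTBF+MTTR) = 16887/(16887+103.7) = 0.99390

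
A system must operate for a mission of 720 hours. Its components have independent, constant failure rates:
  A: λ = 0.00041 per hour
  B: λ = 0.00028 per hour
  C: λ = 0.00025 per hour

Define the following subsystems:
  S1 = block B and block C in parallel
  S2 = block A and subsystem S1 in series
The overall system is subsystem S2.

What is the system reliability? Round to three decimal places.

R(A) = exp(−0.00041 × 720) = 0.74438
R(B) = exp(−0.00028 × 720) = 0.81742
R(C) = exp(−0.00025 × 720) = 0.83527
Parallel (B and C): 1 − (1 − 0.81742)(1 − 0.83527) = 0.96992
Series (A and [0.96992]): 0.74438 × 0.96992 = 0.722

0.722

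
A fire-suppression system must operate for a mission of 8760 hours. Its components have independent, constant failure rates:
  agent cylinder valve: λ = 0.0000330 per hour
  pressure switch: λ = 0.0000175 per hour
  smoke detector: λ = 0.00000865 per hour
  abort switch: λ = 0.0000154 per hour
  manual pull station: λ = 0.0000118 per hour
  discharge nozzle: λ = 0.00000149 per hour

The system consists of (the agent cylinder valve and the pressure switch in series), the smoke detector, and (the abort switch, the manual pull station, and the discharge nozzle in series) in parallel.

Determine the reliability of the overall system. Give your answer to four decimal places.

R(agent cylinder valve) = exp(−0.0000330 × 8760) = 0.748952
R(pressure switch) = exp(−0.0000175 × 8760) = 0.857872
R(smoke detector) = exp(−0.00000865 × 8760) = 0.927026
R(abort switch) = exp(−0.0000154 × 8760) = 0.873800
R(manual pull station) = exp(−0.0000118 × 8760) = 0.901795
R(discharge nozzle) = exp(−0.00000149 × 8760) = 0.987032
Series (agent cylinder valve and pressure switch): 0.748952 × 0.857872 = 0.642505
Series (abort switch, manual pull station, and discharge nozzle): 0.873800 × 0.901795 × 0.987032 = 0.777770
Parallel ([0.642505], smoke detector, and [0.777770]): 1 − (1 − 0.642505)(1 − 0.927026)(1 − 0.777770) = 0.9942

0.9942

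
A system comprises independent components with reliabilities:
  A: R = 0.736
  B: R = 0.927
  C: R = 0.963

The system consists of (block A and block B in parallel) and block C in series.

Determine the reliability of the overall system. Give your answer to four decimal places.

0.9444

Parallel (A and B): 1 − (1 − 0.736000)(1 − 0.927000) = 0.980728
Series ([0.980728] and C): 0.980728 × 0.963000 = 0.9444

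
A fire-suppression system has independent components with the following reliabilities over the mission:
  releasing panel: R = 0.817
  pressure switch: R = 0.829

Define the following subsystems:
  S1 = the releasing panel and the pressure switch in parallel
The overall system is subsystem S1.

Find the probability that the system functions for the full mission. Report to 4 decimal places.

Parallel (releasing panel and pressure switch): 1 − (1 − 0.817000)(1 − 0.829000) = 0.9687

0.9687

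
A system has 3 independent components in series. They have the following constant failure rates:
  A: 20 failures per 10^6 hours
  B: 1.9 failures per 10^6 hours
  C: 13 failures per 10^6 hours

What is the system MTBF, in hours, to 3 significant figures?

28700

Series of exponential components: λ_sys = Σ λ_i
λ_sys = 0.000020 + 0.0000019 + 0.000013 = 3.4900e-05 /h
MTBF = 1 / λ_sys = 28700 h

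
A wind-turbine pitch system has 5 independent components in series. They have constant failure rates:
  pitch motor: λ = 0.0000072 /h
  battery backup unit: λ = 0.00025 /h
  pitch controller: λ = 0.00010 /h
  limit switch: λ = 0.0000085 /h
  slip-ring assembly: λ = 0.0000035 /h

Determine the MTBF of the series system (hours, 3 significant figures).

2710

Series of exponential components: λ_sys = Σ λ_i
λ_sys = 0.0000072 + 0.00025 + 0.00010 + 0.0000085 + 0.0000035 = 3.6920e-04 /h
MTBF = 1 / λ_sys = 2710 h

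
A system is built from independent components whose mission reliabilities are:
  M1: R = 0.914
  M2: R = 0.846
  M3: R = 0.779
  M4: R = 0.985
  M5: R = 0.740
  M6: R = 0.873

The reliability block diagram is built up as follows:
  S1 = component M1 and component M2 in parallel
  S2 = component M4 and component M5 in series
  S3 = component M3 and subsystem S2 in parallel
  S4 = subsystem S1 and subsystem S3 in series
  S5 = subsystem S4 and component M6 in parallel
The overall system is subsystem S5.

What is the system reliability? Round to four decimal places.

Parallel (M1 and M2): 1 − (1 − 0.914000)(1 − 0.846000) = 0.986756
Series (M4 and M5): 0.985000 × 0.740000 = 0.728900
Parallel (M3 and [0.728900]): 1 − (1 − 0.779000)(1 − 0.728900) = 0.940087
Series ([0.986756] and [0.940087]): 0.986756 × 0.940087 = 0.927636
Parallel ([0.927636] and M6): 1 − (1 − 0.927636)(1 − 0.873000) = 0.9908

0.9908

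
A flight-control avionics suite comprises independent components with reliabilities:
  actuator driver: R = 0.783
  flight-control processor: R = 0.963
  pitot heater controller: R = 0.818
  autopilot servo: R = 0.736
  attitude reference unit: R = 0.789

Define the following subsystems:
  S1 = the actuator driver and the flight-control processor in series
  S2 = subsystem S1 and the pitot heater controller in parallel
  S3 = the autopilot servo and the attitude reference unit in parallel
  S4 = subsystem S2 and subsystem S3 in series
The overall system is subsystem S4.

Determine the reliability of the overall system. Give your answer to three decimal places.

Series (actuator driver and flight-control processor): 0.78300 × 0.96300 = 0.75403
Parallel ([0.75403] and pitot heater controller): 1 − (1 − 0.75403)(1 − 0.81800) = 0.95523
Parallel (autopilot servo and attitude reference unit): 1 − (1 − 0.73600)(1 − 0.78900) = 0.94430
Series ([0.95523] and [0.94430]): 0.95523 × 0.94430 = 0.902

0.902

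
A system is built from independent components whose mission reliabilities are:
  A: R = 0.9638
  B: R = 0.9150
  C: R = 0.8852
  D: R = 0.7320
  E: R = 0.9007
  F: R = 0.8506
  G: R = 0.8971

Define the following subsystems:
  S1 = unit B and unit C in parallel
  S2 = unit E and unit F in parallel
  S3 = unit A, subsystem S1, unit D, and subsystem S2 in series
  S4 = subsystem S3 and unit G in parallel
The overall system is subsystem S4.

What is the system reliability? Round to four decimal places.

0.9679

Parallel (B and C): 1 − (1 − 0.915000)(1 − 0.885200) = 0.990242
Parallel (E and F): 1 − (1 − 0.900700)(1 − 0.850600) = 0.985165
Series (A, [0.990242], D, and [0.985165]): 0.963800 × 0.990242 × 0.732000 × 0.985165 = 0.688253
Parallel ([0.688253] and G): 1 − (1 − 0.688253)(1 − 0.897100) = 0.9679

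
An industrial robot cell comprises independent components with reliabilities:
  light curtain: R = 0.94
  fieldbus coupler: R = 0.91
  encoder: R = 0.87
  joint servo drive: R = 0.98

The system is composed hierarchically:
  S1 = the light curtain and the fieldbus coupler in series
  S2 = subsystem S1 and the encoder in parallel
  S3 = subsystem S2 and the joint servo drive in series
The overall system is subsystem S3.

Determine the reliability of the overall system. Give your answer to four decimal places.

0.9616

Series (light curtain and fieldbus coupler): 0.940000 × 0.910000 = 0.855400
Parallel ([0.855400] and encoder): 1 − (1 − 0.855400)(1 − 0.870000) = 0.981202
Series ([0.981202] and joint servo drive): 0.981202 × 0.980000 = 0.9616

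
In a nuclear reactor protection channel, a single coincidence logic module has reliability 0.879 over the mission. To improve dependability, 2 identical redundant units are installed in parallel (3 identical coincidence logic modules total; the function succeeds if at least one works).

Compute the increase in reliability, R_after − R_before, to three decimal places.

R_before = 0.879
R_after = 1 − (1 − 0.879)^3 = 0.998
ΔR = 0.998 − 0.879 = 0.119

0.119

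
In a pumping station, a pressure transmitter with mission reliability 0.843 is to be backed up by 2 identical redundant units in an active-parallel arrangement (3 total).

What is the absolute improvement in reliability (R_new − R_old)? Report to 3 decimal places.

0.153

R_before = 0.843
R_after = 1 − (1 − 0.843)^3 = 0.996
ΔR = 0.996 − 0.843 = 0.153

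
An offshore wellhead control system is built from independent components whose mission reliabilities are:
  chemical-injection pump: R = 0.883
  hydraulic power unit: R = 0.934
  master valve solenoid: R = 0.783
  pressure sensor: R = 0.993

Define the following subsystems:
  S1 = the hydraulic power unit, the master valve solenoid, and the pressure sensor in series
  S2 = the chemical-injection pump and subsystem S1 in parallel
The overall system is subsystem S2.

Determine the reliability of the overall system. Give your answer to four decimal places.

0.9680

Series (hydraulic power unit, master valve solenoid, and pressure sensor): 0.934000 × 0.783000 × 0.993000 = 0.726203
Parallel (chemical-injection pump and [0.726203]): 1 − (1 − 0.883000)(1 − 0.726203) = 0.9680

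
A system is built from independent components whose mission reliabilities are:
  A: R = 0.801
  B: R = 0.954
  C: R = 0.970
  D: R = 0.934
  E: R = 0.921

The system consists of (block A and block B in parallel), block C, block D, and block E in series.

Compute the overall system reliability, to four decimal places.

0.8268

Parallel (A and B): 1 − (1 − 0.801000)(1 − 0.954000) = 0.990846
Series ([0.990846], C, D, and E): 0.990846 × 0.970000 × 0.934000 × 0.921000 = 0.8268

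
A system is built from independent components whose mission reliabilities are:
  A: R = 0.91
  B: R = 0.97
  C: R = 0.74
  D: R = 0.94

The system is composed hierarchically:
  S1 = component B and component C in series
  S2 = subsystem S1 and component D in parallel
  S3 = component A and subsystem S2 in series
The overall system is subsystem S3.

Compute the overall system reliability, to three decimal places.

0.895

Series (B and C): 0.97000 × 0.74000 = 0.71780
Parallel ([0.71780] and D): 1 − (1 − 0.71780)(1 − 0.94000) = 0.98307
Series (A and [0.98307]): 0.91000 × 0.98307 = 0.895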